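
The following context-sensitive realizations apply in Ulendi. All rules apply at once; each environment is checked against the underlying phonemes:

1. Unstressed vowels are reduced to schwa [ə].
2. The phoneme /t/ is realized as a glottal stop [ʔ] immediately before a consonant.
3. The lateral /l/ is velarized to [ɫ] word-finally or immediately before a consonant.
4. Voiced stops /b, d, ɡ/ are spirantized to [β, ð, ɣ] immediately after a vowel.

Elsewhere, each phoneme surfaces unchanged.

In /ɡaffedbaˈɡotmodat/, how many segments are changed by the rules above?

Segments that undergo a rule: /a/ → [ə] (rule 1); /e/ → [ə] (rule 1); /d/ → [ð] (rule 4); /a/ → [ə] (rule 1); /ɡ/ → [ɣ] (rule 4); /t/ → [ʔ] (rule 2); /o/ → [ə] (rule 1); /d/ → [ð] (rule 4); /a/ → [ə] (rule 1).
All other segments surface unchanged.

9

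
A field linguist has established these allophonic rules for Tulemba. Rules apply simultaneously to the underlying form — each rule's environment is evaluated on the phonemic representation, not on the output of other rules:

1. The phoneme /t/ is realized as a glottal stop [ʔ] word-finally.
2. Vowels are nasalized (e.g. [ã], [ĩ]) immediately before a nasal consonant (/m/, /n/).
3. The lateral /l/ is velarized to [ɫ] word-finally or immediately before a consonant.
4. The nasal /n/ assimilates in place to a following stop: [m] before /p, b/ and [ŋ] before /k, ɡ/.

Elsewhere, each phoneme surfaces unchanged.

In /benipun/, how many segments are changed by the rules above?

Segments that undergo a rule: /e/ → [ẽ] (rule 2); /u/ → [ũ] (rule 2).
All other segments surface unchanged.

2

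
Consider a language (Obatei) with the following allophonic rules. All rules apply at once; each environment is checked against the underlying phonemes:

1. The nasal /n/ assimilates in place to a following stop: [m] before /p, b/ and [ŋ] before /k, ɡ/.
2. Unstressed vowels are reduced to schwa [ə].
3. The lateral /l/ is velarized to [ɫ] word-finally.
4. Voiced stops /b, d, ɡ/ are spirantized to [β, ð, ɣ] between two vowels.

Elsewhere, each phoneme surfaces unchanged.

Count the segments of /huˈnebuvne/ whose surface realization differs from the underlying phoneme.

Segments that undergo a rule: /u/ → [ə] (rule 2); /b/ → [β] (rule 4); /u/ → [ə] (rule 2); /e/ → [ə] (rule 2).
All other segments surface unchanged.

4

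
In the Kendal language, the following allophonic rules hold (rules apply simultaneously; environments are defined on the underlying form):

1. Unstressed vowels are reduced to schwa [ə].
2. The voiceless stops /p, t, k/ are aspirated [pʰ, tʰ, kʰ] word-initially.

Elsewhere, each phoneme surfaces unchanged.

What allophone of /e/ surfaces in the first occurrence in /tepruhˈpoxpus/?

/e/ (between /t/ and /p/): in an unstressed syllable, so rule 1 applies → [ə].

[ə]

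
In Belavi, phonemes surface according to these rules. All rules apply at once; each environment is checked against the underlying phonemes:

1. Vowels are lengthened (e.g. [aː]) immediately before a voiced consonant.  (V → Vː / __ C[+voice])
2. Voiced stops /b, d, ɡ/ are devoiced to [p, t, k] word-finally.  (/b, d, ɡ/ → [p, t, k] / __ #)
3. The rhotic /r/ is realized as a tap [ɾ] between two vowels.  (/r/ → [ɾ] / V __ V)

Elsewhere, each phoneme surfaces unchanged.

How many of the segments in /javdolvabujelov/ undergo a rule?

6

Segments that undergo a rule: /a/ → [aː] (rule 1); /o/ → [oː] (rule 1); /a/ → [aː] (rule 1); /u/ → [uː] (rule 1); /e/ → [eː] (rule 1); /o/ → [oː] (rule 1).
All other segments surface unchanged.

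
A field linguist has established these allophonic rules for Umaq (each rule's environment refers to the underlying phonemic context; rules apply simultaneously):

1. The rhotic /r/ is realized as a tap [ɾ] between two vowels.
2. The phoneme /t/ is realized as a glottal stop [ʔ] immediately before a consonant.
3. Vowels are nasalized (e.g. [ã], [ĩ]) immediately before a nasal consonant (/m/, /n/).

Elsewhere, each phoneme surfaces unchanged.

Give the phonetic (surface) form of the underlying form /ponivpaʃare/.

/o/ (between /p/ and /n/) occurs before a nasal consonant → [õ] by rule 3.
/i/ (between /n/ and /v/): rule 3 targets it, but not before a nasal consonant → unchanged [i].
/a/ (between /p/ and /ʃ/) fails the environment for rule 3, so it stays [a].
/a/ — between /ʃ/ and /r/; rule 3 does not apply here → [a].
/r/ — between /a/ and /e/, between two vowels — surfaces as [ɾ] (rule 1).
/e/ (word-final) fails the environment for rule 3, so it stays [e].

[põnivpaʃaɾe]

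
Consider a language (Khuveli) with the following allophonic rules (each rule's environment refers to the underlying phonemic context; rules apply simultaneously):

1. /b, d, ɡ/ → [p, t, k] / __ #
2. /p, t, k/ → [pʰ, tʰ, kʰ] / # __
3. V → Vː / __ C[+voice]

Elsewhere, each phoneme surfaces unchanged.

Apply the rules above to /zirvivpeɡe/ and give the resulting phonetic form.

/z/ stays [z].
/i/ — between /z/ and /r/, before a voiced consonant — surfaces as [iː] (rule 3).
/r/ stays [r].
/v/ (between /r/ and /i/) is unaffected → [v].
/i/ (between /v/ and /v/) occurs before a voiced consonant → [iː] by rule 3.
/v/ (between /i/ and /p/): no rule targets it → [v].
/p/ — between /v/ and /e/; rule 2 does not apply here → [p].
Rule 3 applies to /e/ (between /p/ and /ɡ/: before a voiced consonant) → [eː].
/ɡ/ (between /e/ and /e/) fails the environment for rule 1, so it stays [ɡ].
/e/ (word-final): rule 3 targets it, but not before a voiced consonant → unchanged [e].

[ziːrviːvpeːɡe]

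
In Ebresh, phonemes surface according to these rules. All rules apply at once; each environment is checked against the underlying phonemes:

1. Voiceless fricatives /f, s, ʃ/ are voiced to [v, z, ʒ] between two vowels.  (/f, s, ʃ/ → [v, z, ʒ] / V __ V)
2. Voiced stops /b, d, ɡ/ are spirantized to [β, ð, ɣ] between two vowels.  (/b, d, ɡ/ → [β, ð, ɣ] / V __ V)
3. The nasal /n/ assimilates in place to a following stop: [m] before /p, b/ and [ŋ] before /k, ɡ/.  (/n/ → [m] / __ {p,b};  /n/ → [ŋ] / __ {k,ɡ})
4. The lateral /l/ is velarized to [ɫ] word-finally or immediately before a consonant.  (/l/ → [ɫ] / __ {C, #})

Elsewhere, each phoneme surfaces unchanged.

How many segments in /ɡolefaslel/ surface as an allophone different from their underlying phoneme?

2

Segments that undergo a rule: /f/ → [v] (rule 1); /l/ → [ɫ] (rule 4).
All other segments surface unchanged.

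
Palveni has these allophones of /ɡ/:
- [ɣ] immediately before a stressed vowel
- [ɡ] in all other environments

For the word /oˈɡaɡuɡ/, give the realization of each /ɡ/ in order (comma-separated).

[ɣ], [ɡ], [ɡ]

Occurrence 1 (position 2): immediately before a stressed vowel → [ɣ].
Occurrence 2 (position 4): no conditioning environment matches → elsewhere allophone [ɡ].
Occurrence 3 (position 6): no conditioning environment matches → elsewhere allophone [ɡ].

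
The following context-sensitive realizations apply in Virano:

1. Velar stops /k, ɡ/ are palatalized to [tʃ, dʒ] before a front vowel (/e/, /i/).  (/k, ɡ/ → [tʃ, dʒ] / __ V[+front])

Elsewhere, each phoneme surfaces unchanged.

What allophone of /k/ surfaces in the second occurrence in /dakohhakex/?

[tʃ]

/k/ meets the environment for rule 1 (before a front vowel) → [tʃ].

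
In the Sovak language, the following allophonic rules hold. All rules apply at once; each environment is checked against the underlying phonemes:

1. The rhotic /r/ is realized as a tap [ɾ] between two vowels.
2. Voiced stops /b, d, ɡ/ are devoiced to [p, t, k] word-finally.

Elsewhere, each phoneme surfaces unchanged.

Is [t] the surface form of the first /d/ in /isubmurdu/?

No

/d/ (between /r/ and /u/) fails the environment for rule 2, so it stays [d].
The actual realization is [d], not [t].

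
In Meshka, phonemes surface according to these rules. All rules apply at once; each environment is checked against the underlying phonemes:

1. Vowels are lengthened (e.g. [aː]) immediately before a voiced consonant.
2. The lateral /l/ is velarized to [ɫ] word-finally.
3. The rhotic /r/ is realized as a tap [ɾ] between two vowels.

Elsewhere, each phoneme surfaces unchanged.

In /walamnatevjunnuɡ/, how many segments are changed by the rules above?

Segments that undergo a rule: /a/ → [aː] (rule 1); /a/ → [aː] (rule 1); /e/ → [eː] (rule 1); /u/ → [uː] (rule 1); /u/ → [uː] (rule 1).
All other segments surface unchanged.

5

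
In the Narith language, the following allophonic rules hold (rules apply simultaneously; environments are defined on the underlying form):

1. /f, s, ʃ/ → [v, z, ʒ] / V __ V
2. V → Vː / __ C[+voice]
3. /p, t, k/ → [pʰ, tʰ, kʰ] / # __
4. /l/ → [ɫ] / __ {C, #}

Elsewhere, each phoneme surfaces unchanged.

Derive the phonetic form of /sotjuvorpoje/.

/s/ (word-initial): rule 1 targets it, but not between two vowels → unchanged [s].
/o/ (between /s/ and /t/): rule 2 targets it, but not before a voiced consonant → unchanged [o].
/t/ (between /o/ and /j/) is in the target of rule 3 but the environment (word-initially) is not met → [t].
/j/ — not in any rule's target class → [j].
/u/ — between /j/ and /v/, before a voiced consonant — surfaces as [uː] (rule 2).
/v/ stays [v].
/o/ meets the environment for rule 2 (before a voiced consonant) → [oː].
/r/ stays [r].
/p/ (between /r/ and /o/) fails the environment for rule 3, so it stays [p].
/o/ (between /p/ and /j/): before a voiced consonant, so rule 2 applies → [oː].
/j/ stays [j].
/e/ — word-final; rule 2 does not apply here → [e].

[sotjuːvoːrpoːje]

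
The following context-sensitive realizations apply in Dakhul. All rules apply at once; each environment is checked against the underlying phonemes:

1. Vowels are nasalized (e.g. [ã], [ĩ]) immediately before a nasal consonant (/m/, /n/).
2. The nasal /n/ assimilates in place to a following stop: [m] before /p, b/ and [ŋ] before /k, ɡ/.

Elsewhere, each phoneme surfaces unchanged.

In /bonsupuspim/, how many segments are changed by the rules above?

Segments that undergo a rule: /o/ → [õ] (rule 1); /i/ → [ĩ] (rule 1).
All other segments surface unchanged.

2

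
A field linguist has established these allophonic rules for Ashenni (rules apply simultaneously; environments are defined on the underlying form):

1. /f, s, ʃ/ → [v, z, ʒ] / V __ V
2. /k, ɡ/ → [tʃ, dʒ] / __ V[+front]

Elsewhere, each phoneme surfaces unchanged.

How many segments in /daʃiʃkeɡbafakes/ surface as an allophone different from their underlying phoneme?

Segments that undergo a rule: /ʃ/ → [ʒ] (rule 1); /k/ → [tʃ] (rule 2); /f/ → [v] (rule 1); /k/ → [tʃ] (rule 2).
All other segments surface unchanged.

4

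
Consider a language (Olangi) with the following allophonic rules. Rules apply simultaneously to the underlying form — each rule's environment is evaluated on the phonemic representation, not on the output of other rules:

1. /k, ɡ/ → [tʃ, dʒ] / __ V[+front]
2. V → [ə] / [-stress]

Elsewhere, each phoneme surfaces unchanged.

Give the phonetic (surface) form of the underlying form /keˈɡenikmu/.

/k/ meets the environment for rule 1 (before a front vowel) → [tʃ].
/e/ meets the environment for rule 2 (in an unstressed syllable) → [ə].
/ɡ/ (between /e/ and /e/): before a front vowel, so rule 1 applies → [dʒ].
/e/ — between /ɡ/ and /n/; rule 2 does not apply here → [e].
/n/ (between /e/ and /i/) is unaffected → [n].
/i/ meets the environment for rule 2 (in an unstressed syllable) → [ə].
/k/ — between /i/ and /m/; rule 1 does not apply here → [k].
/m/ stays [m].
/u/ — word-final, in an unstressed syllable — surfaces as [ə] (rule 2).

[tʃəˈdʒenəkmə]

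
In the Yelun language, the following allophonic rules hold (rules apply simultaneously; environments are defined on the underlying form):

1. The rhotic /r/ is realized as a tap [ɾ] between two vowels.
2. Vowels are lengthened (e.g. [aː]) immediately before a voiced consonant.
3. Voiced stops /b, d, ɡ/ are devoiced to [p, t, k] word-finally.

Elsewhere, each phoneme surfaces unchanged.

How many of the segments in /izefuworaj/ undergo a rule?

5

Segments that undergo a rule: /i/ → [iː] (rule 2); /u/ → [uː] (rule 2); /o/ → [oː] (rule 2); /r/ → [ɾ] (rule 1); /a/ → [aː] (rule 2).
All other segments surface unchanged.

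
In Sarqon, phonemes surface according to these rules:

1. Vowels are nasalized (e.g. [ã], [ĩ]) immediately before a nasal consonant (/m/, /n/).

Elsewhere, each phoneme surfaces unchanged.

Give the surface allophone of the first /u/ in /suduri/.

[u]

/u/ (between /s/ and /d/) fails the environment for rule 1, so it stays [u].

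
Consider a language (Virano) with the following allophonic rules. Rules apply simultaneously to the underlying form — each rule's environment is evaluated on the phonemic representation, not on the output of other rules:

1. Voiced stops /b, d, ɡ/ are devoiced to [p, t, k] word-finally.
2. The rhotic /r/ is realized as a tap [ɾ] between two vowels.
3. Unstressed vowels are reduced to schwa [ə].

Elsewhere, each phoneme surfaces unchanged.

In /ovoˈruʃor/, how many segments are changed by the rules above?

Segments that undergo a rule: /o/ → [ə] (rule 3); /o/ → [ə] (rule 3); /r/ → [ɾ] (rule 2); /o/ → [ə] (rule 3).
All other segments surface unchanged.

4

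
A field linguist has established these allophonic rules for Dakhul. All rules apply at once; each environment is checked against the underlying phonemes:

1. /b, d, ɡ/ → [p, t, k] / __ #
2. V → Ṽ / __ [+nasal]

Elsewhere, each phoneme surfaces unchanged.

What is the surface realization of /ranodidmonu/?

[rãnodidmõnu]

/r/ — not in any rule's target class → [r].
Rule 2 applies to /a/ (between /r/ and /n/: before a nasal consonant) → [ã].
/n/ (between /a/ and /o/): no rule targets it → [n].
/o/ (between /n/ and /d/) fails the environment for rule 2, so it stays [o].
/d/ (between /o/ and /i/): rule 1 targets it, but not word-finally → unchanged [d].
/i/ (between /d/ and /d/): rule 2 targets it, but not before a nasal consonant → unchanged [i].
/d/ (between /i/ and /m/): rule 1 targets it, but not word-finally → unchanged [d].
/m/ (between /d/ and /o/): no rule targets it → [m].
/o/ (between /m/ and /n/): before a nasal consonant, so rule 2 applies → [õ].
/n/ (between /o/ and /u/): no rule targets it → [n].
/u/ (word-final) is in the target of rule 2 but the environment (before a nasal consonant) is not met → [u].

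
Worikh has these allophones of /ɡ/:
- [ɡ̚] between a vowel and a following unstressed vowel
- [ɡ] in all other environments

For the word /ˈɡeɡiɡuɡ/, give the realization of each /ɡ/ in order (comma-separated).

[ɡ], [ɡ̚], [ɡ̚], [ɡ]

Occurrence 1 (position 1): no conditioning environment matches → elsewhere allophone [ɡ].
Occurrence 2 (position 3): between a vowel and a following unstressed vowel → [ɡ̚].
Occurrence 3 (position 5): between a vowel and a following unstressed vowel → [ɡ̚].
Occurrence 4 (position 7): no conditioning environment matches → elsewhere allophone [ɡ].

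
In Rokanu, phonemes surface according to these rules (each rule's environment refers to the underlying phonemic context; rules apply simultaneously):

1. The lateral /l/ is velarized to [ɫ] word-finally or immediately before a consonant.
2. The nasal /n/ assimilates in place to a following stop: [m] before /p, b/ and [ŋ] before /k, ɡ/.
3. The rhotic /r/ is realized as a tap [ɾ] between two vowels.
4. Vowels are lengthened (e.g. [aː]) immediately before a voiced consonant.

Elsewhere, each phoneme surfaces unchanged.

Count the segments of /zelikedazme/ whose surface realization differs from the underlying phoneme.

Segments that undergo a rule: /e/ → [eː] (rule 4); /e/ → [eː] (rule 4); /a/ → [aː] (rule 4).
All other segments surface unchanged.

3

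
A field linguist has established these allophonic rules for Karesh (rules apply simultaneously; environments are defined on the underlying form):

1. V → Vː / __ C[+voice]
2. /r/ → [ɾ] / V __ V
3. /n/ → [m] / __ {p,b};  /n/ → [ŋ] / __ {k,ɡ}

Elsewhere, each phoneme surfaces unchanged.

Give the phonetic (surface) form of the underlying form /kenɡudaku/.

[keːŋɡuːdaku]

/k/ stays [k].
/e/ (between /k/ and /n/): before a voiced consonant, so rule 1 applies → [eː].
Rule 3 applies to /n/ (between /e/ and /ɡ/: before a labial or velar stop) → [ŋ].
/ɡ/ (between /n/ and /u/): no rule targets it → [ɡ].
/u/ meets the environment for rule 1 (before a voiced consonant) → [uː].
/d/ — not in any rule's target class → [d].
/a/ (between /d/ and /k/): rule 1 targets it, but not before a voiced consonant → unchanged [a].
/k/ stays [k].
/u/ (word-final) fails the environment for rule 1, so it stays [u].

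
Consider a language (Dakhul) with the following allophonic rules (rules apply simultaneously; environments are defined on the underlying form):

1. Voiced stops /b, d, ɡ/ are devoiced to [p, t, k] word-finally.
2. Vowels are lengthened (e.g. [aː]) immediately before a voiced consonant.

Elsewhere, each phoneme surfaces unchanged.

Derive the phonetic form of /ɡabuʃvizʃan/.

/ɡ/ — word-initial; rule 1 does not apply here → [ɡ].
/a/ — between /ɡ/ and /b/, before a voiced consonant — surfaces as [aː] (rule 2).
/b/ (between /a/ and /u/): rule 1 targets it, but not word-finally → unchanged [b].
/u/ (between /b/ and /ʃ/) fails the environment for rule 2, so it stays [u].
/ʃ/ (between /u/ and /v/): no rule targets it → [ʃ].
/v/ — not in any rule's target class → [v].
/i/ meets the environment for rule 2 (before a voiced consonant) → [iː].
/z/ — not in any rule's target class → [z].
/ʃ/ — not in any rule's target class → [ʃ].
/a/ — between /ʃ/ and /n/, before a voiced consonant — surfaces as [aː] (rule 2).
/n/ stays [n].

[ɡaːbuʃviːzʃaːn]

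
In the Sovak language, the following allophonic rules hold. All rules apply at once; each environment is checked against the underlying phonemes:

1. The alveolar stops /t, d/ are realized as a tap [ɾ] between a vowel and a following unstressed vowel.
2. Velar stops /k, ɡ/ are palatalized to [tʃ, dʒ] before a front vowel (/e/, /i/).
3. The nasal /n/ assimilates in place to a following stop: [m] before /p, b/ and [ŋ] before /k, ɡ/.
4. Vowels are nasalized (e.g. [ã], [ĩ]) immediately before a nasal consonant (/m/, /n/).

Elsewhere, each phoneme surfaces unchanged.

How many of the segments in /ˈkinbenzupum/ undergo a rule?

Segments that undergo a rule: /k/ → [tʃ] (rule 2); /i/ → [ĩ] (rule 4); /n/ → [m] (rule 3); /e/ → [ẽ] (rule 4); /u/ → [ũ] (rule 4).
All other segments surface unchanged.

5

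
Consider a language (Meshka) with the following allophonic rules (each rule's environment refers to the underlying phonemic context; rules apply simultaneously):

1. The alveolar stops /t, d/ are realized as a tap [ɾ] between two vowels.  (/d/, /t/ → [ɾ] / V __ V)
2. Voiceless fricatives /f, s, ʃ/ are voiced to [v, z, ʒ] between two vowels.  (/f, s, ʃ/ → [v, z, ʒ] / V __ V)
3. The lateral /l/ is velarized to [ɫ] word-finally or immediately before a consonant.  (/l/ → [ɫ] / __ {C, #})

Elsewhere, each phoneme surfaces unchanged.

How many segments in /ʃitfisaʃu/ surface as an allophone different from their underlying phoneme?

Segments that undergo a rule: /s/ → [z] (rule 2); /ʃ/ → [ʒ] (rule 2).
All other segments surface unchanged.

2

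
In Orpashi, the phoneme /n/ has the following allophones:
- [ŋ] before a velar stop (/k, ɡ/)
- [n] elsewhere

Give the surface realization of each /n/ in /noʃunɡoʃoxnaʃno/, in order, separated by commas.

[n], [ŋ], [n], [n]

Occurrence 1 (position 1): no conditioning environment matches → elsewhere allophone [n].
Occurrence 2 (position 5): before a velar stop → [ŋ].
Occurrence 3 (position 11): no conditioning environment matches → elsewhere allophone [n].
Occurrence 4 (position 14): no conditioning environment matches → elsewhere allophone [n].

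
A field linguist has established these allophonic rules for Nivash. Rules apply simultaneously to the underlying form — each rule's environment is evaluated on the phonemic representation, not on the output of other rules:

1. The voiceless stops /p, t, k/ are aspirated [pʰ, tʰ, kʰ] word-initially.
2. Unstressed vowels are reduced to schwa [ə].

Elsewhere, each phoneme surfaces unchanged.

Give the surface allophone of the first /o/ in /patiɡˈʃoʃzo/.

[o]

/o/ (between /ʃ/ and /ʃ/) is in the target of rule 2 but the environment (in an unstressed syllable) is not met → [o].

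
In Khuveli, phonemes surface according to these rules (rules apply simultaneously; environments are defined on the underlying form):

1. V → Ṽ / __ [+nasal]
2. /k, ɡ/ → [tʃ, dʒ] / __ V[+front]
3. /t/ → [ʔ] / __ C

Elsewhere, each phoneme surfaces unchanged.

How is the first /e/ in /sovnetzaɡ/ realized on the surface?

[e]

/e/ (between /n/ and /t/): rule 1 targets it, but not before a nasal consonant → unchanged [e].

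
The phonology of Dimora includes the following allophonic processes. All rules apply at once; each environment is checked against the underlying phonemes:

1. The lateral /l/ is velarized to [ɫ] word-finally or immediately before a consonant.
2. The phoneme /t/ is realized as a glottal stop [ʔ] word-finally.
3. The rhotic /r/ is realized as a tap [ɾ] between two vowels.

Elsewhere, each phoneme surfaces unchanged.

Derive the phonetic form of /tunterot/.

/t/ (word-initial): rule 2 targets it, but not word-finally → unchanged [t].
/u/ — not in any rule's target class → [u].
/n/ (between /u/ and /t/): no rule targets it → [n].
/t/ — between /n/ and /e/; rule 2 does not apply here → [t].
/e/ — not in any rule's target class → [e].
/r/ (between /e/ and /o/): between two vowels, so rule 3 applies → [ɾ].
/o/ stays [o].
Rule 2 applies to /t/ (word-final: word-finally) → [ʔ].

[tunteɾoʔ]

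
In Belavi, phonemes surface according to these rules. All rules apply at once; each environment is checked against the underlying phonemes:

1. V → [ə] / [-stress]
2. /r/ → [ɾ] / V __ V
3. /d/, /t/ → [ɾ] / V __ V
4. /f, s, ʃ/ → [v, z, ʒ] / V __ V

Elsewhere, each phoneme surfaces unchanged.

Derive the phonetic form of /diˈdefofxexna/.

/d/ (word-initial) is in the target of rule 3 but the environment (between two vowels) is not met → [d].
/i/ meets the environment for rule 1 (in an unstressed syllable) → [ə].
/d/ (between /i/ and /e/): between two vowels, so rule 3 applies → [ɾ].
/e/ — between /d/ and /f/; rule 1 does not apply here → [e].
Rule 4 applies to /f/ (between /e/ and /o/: between two vowels) → [v].
/o/ — between /f/ and /f/, in an unstressed syllable — surfaces as [ə] (rule 1).
/f/ (between /o/ and /x/): rule 4 targets it, but not between two vowels → unchanged [f].
/x/ (between /f/ and /e/) is unaffected → [x].
/e/ meets the environment for rule 1 (in an unstressed syllable) → [ə].
/x/ — not in any rule's target class → [x].
/n/ stays [n].
/a/ meets the environment for rule 1 (in an unstressed syllable) → [ə].

[dəˈɾevəfxəxnə]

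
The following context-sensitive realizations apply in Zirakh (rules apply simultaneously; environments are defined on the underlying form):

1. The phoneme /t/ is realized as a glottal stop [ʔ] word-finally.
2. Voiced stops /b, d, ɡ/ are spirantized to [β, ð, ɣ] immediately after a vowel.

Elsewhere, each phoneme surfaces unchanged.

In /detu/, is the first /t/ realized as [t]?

/t/ (between /e/ and /u/): rule 1 targets it, but not word-finally → unchanged [t].
The actual realization is [t], which matches [t].

Yes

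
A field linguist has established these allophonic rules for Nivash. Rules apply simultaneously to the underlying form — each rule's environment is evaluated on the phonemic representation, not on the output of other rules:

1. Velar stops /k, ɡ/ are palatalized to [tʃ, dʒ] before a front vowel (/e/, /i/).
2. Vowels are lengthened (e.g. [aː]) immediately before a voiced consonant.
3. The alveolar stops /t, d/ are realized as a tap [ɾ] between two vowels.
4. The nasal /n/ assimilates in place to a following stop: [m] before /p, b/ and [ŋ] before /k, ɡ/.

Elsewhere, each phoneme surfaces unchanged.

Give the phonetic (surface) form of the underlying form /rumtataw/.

[ruːmtaɾaːw]

/u/ (between /r/ and /m/) occurs before a voiced consonant → [uː] by rule 2.
/t/ (between /m/ and /a/) fails the environment for rule 3, so it stays [t].
/a/ (between /t/ and /t/): rule 2 targets it, but not before a voiced consonant → unchanged [a].
/t/ meets the environment for rule 3 (between two vowels) → [ɾ].
/a/ — between /t/ and /w/, before a voiced consonant — surfaces as [aː] (rule 2).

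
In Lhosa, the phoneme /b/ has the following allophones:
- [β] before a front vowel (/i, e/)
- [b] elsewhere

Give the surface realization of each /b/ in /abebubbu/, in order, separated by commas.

Occurrence 1 (position 2): before a front vowel (/i, e/) → [β].
Occurrence 2 (position 4): no conditioning environment matches → elsewhere allophone [b].
Occurrence 3 (position 6): no conditioning environment matches → elsewhere allophone [b].
Occurrence 4 (position 7): no conditioning environment matches → elsewhere allophone [b].

[β], [b], [b], [b]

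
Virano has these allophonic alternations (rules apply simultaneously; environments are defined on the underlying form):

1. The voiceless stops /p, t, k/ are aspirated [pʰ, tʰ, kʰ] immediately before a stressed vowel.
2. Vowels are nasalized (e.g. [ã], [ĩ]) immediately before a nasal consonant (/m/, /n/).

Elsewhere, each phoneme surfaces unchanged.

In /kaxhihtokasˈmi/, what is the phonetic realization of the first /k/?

[k]

/k/ (word-initial) fails the environment for rule 1, so it stays [k].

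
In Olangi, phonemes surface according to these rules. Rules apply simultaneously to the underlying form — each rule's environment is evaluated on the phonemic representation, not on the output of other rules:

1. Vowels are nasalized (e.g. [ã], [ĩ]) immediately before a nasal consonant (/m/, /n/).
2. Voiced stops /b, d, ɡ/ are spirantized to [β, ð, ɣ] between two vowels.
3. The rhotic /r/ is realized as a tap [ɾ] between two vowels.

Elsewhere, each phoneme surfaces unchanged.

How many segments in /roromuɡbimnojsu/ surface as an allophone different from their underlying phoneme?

Segments that undergo a rule: /r/ → [ɾ] (rule 3); /o/ → [õ] (rule 1); /i/ → [ĩ] (rule 1).
All other segments surface unchanged.

3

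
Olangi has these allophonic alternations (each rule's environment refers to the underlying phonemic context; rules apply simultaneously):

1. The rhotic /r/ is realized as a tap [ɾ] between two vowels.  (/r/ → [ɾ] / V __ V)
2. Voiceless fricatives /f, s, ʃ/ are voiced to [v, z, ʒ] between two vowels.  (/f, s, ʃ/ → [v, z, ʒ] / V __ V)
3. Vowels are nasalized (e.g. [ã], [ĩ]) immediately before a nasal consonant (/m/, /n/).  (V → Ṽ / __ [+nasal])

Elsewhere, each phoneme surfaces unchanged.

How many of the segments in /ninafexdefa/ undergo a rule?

3

Segments that undergo a rule: /i/ → [ĩ] (rule 3); /f/ → [v] (rule 2); /f/ → [v] (rule 2).
All other segments surface unchanged.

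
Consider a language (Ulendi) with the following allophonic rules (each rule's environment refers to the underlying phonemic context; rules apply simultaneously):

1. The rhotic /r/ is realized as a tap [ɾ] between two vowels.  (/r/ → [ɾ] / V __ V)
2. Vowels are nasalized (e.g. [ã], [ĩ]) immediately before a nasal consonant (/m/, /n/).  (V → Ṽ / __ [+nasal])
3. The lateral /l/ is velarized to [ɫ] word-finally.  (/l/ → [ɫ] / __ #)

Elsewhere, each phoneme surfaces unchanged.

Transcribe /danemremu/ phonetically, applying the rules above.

/d/ — not in any rule's target class → [d].
/a/ meets the environment for rule 2 (before a nasal consonant) → [ã].
/n/ stays [n].
/e/ — between /n/ and /m/, before a nasal consonant — surfaces as [ẽ] (rule 2).
/m/ (between /e/ and /r/) is unaffected → [m].
/r/ (between /m/ and /e/): rule 1 targets it, but not between two vowels → unchanged [r].
/e/ (between /r/ and /m/): before a nasal consonant, so rule 2 applies → [ẽ].
/m/ — not in any rule's target class → [m].
/u/ — word-final; rule 2 does not apply here → [u].

[dãnẽmrẽmu]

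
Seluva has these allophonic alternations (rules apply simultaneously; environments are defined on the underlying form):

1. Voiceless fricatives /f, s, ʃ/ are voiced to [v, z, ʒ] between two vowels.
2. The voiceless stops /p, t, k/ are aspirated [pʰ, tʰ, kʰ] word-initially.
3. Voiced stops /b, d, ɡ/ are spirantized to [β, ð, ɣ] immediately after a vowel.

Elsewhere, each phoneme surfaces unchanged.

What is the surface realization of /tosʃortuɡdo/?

/t/ (word-initial) occurs word-initially → [tʰ] by rule 2.
/o/ — not in any rule's target class → [o].
/s/ (between /o/ and /ʃ/) is in the target of rule 1 but the environment (between two vowels) is not met → [s].
/ʃ/ (between /s/ and /o/) fails the environment for rule 1, so it stays [ʃ].
/o/ — not in any rule's target class → [o].
/r/ (between /o/ and /t/): no rule targets it → [r].
/t/ (between /r/ and /u/): rule 2 targets it, but not word-initially → unchanged [t].
/u/ (between /t/ and /ɡ/) is unaffected → [u].
/ɡ/ (between /u/ and /d/) occurs immediately after a vowel → [ɣ] by rule 3.
/d/ (between /ɡ/ and /o/) fails the environment for rule 3, so it stays [d].
/o/ — not in any rule's target class → [o].

[tʰosʃortuɣdo]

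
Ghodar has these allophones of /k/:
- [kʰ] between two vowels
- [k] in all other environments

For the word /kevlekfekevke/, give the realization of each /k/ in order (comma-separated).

Occurrence 1 (position 1): no conditioning environment matches → elsewhere allophone [k].
Occurrence 2 (position 6): no conditioning environment matches → elsewhere allophone [k].
Occurrence 3 (position 9): between two vowels → [kʰ].
Occurrence 4 (position 12): no conditioning environment matches → elsewhere allophone [k].

[k], [k], [kʰ], [k]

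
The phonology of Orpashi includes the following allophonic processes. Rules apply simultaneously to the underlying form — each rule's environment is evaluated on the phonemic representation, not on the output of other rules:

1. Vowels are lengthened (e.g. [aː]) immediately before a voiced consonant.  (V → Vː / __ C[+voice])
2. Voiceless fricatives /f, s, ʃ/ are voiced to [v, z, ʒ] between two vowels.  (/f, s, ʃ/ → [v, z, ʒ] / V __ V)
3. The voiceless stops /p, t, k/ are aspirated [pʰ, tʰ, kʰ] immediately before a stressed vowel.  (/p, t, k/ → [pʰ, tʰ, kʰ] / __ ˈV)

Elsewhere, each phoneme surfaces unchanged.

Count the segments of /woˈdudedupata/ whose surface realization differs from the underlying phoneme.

Segments that undergo a rule: /o/ → [oː] (rule 1); /u/ → [uː] (rule 1); /e/ → [eː] (rule 1).
All other segments surface unchanged.

3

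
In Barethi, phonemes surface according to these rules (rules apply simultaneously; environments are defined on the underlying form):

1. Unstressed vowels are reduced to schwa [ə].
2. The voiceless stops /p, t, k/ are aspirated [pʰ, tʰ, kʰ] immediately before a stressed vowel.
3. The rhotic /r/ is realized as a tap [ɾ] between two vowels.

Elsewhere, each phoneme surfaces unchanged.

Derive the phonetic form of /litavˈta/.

[lətəvˈtʰa]

/l/ (word-initial) is unaffected → [l].
/i/ — between /l/ and /t/, in an unstressed syllable — surfaces as [ə] (rule 1).
/t/ (between /i/ and /a/) fails the environment for rule 2, so it stays [t].
/a/ — between /t/ and /v/, in an unstressed syllable — surfaces as [ə] (rule 1).
/v/ stays [v].
/t/ — between /v/ and /a/, immediately before a stressed vowel — surfaces as [tʰ] (rule 2).
/a/ (word-final) fails the environment for rule 1, so it stays [a].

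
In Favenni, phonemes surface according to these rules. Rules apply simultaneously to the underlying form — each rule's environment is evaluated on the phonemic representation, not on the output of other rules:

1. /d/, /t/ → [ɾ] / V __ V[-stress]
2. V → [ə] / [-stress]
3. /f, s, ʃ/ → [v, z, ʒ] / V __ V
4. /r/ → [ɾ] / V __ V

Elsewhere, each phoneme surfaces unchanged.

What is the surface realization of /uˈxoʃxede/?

[əˈxoʃxəɾə]

/u/ meets the environment for rule 2 (in an unstressed syllable) → [ə].
/x/ — not in any rule's target class → [x].
/o/ — between /x/ and /ʃ/; rule 2 does not apply here → [o].
/ʃ/ (between /o/ and /x/) fails the environment for rule 3, so it stays [ʃ].
/x/ stays [x].
/e/ — between /x/ and /d/, in an unstressed syllable — surfaces as [ə] (rule 2).
Rule 1 applies to /d/ (between /e/ and /e/: between a vowel and a following unstressed vowel) → [ɾ].
/e/ (word-final): in an unstressed syllable, so rule 2 applies → [ə].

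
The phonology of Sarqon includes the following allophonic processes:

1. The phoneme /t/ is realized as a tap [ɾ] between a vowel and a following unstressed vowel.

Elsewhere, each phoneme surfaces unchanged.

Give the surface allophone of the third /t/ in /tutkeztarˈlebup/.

/t/ (between /z/ and /a/) fails the environment for rule 1, so it stays [t].

[t]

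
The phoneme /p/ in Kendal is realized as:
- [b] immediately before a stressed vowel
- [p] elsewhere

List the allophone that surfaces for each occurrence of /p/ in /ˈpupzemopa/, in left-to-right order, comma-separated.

[b], [p], [p]

Occurrence 1 (position 1): immediately before a stressed vowel → [b].
Occurrence 2 (position 3): no conditioning environment matches → elsewhere allophone [p].
Occurrence 3 (position 8): no conditioning environment matches → elsewhere allophone [p].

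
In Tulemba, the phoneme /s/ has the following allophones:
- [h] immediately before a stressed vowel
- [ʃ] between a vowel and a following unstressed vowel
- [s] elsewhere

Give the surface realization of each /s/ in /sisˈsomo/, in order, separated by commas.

Occurrence 1 (position 1): no conditioning environment matches → elsewhere allophone [s].
Occurrence 2 (position 3): no conditioning environment matches → elsewhere allophone [s].
Occurrence 3 (position 4): immediately before a stressed vowel → [h].

[s], [s], [h]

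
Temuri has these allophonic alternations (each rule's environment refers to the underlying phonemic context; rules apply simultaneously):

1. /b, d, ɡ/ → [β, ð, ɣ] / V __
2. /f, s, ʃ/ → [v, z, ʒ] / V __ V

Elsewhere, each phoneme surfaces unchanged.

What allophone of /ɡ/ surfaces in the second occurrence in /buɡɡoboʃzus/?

/ɡ/ (between /ɡ/ and /o/): rule 1 targets it, but not immediately after a vowel → unchanged [ɡ].

[ɡ]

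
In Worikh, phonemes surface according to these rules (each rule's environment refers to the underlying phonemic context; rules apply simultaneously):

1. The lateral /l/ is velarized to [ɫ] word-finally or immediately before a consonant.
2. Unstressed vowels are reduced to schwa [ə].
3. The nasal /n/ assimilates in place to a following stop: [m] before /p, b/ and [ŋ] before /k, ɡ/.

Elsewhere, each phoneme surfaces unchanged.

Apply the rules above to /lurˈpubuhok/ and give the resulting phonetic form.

/l/ (word-initial) is in the target of rule 1 but the environment (word-finally or immediately before a consonant) is not met → [l].
/u/ (between /l/ and /r/): in an unstressed syllable, so rule 2 applies → [ə].
/r/ (between /u/ and /p/) is unaffected → [r].
/p/ (between /r/ and /u/) is unaffected → [p].
/u/ (between /p/ and /b/) fails the environment for rule 2, so it stays [u].
/b/ (between /u/ and /u/) is unaffected → [b].
/u/ — between /b/ and /h/, in an unstressed syllable — surfaces as [ə] (rule 2).
/h/ (between /u/ and /o/): no rule targets it → [h].
/o/ (between /h/ and /k/) occurs in an unstressed syllable → [ə] by rule 2.
/k/ (word-final) is unaffected → [k].

[lərˈpubəhək]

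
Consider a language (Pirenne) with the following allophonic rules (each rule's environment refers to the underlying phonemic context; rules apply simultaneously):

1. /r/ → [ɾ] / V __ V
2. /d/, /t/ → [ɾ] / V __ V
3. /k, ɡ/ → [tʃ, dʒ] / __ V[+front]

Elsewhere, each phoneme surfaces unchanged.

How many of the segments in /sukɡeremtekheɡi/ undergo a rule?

Segments that undergo a rule: /ɡ/ → [dʒ] (rule 3); /r/ → [ɾ] (rule 1); /ɡ/ → [dʒ] (rule 3).
All other segments surface unchanged.

3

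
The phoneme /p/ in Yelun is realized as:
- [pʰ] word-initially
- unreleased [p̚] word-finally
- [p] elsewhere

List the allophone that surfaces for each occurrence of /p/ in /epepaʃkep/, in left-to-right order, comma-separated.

Occurrence 1 (position 2): no conditioning environment matches → elsewhere allophone [p].
Occurrence 2 (position 4): no conditioning environment matches → elsewhere allophone [p].
Occurrence 3 (position 9): word-finally → [p̚].

[p], [p], [p̚]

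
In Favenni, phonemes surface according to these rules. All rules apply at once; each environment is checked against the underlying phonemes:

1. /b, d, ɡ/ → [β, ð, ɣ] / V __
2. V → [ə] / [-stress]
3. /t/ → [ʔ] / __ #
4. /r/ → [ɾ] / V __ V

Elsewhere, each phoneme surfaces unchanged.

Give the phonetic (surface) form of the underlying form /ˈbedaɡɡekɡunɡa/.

[ˈbeðəɣɡəkɡənɡə]

/b/ (word-initial) fails the environment for rule 1, so it stays [b].
/e/ (between /b/ and /d/) is in the target of rule 2 but the environment (in an unstressed syllable) is not met → [e].
/d/ — between /e/ and /a/, immediately after a vowel — surfaces as [ð] (rule 1).
/a/ — between /d/ and /ɡ/, in an unstressed syllable — surfaces as [ə] (rule 2).
Rule 1 applies to /ɡ/ (between /a/ and /ɡ/: immediately after a vowel) → [ɣ].
/ɡ/ (between /ɡ/ and /e/): rule 1 targets it, but not immediately after a vowel → unchanged [ɡ].
/e/ — between /ɡ/ and /k/, in an unstressed syllable — surfaces as [ə] (rule 2).
/k/ — not in any rule's target class → [k].
/ɡ/ (between /k/ and /u/): rule 1 targets it, but not immediately after a vowel → unchanged [ɡ].
Rule 2 applies to /u/ (between /ɡ/ and /n/: in an unstressed syllable) → [ə].
/n/ — not in any rule's target class → [n].
/ɡ/ (between /n/ and /a/) fails the environment for rule 1, so it stays [ɡ].
/a/ (word-final): in an unstressed syllable, so rule 2 applies → [ə].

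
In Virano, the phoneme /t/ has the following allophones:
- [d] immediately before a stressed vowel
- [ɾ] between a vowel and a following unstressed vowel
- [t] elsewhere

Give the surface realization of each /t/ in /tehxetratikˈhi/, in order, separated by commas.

Occurrence 1 (position 1): no conditioning environment matches → elsewhere allophone [t].
Occurrence 2 (position 6): no conditioning environment matches → elsewhere allophone [t].
Occurrence 3 (position 9): between a vowel and a following unstressed vowel → [ɾ].

[t], [t], [ɾ]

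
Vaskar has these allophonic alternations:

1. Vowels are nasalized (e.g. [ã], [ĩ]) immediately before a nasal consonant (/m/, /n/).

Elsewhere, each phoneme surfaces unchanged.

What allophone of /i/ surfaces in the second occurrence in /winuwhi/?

[i]

/i/ (word-final) fails the environment for rule 1, so it stays [i].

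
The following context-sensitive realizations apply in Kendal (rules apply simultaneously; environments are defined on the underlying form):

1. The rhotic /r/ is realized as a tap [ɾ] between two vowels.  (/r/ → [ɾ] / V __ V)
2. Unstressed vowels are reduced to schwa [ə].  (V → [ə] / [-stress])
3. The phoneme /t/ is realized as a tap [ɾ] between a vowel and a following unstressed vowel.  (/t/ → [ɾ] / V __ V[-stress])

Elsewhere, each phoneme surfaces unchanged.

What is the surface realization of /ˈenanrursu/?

/e/ (word-initial) is in the target of rule 2 but the environment (in an unstressed syllable) is not met → [e].
/n/ (between /e/ and /a/): no rule targets it → [n].
/a/ — between /n/ and /n/, in an unstressed syllable — surfaces as [ə] (rule 2).
/n/ (between /a/ and /r/) is unaffected → [n].
/r/ — between /n/ and /u/; rule 1 does not apply here → [r].
Rule 2 applies to /u/ (between /r/ and /r/: in an unstressed syllable) → [ə].
/r/ (between /u/ and /s/) fails the environment for rule 1, so it stays [r].
/s/ (between /r/ and /u/) is unaffected → [s].
/u/ — word-final, in an unstressed syllable — surfaces as [ə] (rule 2).

[ˈenənrərsə]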